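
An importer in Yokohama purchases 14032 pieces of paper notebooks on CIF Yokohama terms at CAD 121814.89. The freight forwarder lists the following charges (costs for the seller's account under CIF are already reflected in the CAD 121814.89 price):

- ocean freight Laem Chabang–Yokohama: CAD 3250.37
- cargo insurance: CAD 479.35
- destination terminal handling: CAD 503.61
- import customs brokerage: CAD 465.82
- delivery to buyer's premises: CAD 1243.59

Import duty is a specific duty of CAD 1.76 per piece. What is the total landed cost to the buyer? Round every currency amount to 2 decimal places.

Total landed cost: CAD 148724.23

CIF: the seller pays costs through ocean freight and marine insurance to the destination port.
Already in the invoice (seller's account under CIF): freight, insurance — exclude.
The CIF price already equals the CIF value: 121814.89
Import duty = 14032 × 1.76 = 24696.32
Buyer bears: destination terminal 503.61 + brokerage 465.82 + delivery 1243.59 + duty 24696.32 = 26909.34
Landed cost = invoice 121814.89 + 26909.34 = 148724.23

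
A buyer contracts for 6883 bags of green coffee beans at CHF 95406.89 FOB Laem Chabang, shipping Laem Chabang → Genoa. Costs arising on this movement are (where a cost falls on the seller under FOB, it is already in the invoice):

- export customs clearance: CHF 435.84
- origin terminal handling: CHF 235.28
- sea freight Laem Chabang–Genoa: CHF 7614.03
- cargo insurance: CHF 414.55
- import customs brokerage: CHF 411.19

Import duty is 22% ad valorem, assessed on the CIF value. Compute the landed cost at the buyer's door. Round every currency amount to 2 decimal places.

Total landed cost: CHF 126602.46

FOB: the seller bears costs until goods are on board at the origin port; the buyer bears freight, insurance and all costs thereafter.
Already in the invoice (seller's account under FOB): export clearance, origin terminal — exclude.
CIF value = FOB price + freight + insurance = 95406.89 + 7614.03 + 414.55 = 103435.47
Import duty = 103435.47 × 22% = 22755.80
Buyer bears: freight 7614.03 + insurance 414.55 + brokerage 411.19 + duty 22755.80 = 31195.57
Landed cost = invoice 95406.89 + 31195.57 = 126602.46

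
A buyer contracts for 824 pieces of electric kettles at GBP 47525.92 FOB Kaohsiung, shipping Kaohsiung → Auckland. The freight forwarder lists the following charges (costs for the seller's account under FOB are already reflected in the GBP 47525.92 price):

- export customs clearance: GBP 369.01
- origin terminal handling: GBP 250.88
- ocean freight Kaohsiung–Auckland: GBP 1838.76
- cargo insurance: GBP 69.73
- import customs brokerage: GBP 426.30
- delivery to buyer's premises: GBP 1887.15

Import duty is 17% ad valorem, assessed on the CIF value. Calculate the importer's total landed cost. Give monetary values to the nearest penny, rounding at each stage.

FOB: the seller bears costs until goods are on board at the origin port; the buyer bears freight, insurance and all costs thereafter.
Already in the invoice (seller's account under FOB): export clearance, origin terminal — exclude.
CIF value = FOB price + freight + insurance = 47525.92 + 1838.76 + 69.73 = 49434.41
Import duty = 49434.41 × 17% = 8403.85
Buyer bears: freight 1838.76 + insurance 69.73 + brokerage 426.30 + delivery 1887.15 + duty 8403.85 = 12625.79
Landed cost = invoice 47525.92 + 12625.79 = 60151.71

Total landed cost: GBP 60151.71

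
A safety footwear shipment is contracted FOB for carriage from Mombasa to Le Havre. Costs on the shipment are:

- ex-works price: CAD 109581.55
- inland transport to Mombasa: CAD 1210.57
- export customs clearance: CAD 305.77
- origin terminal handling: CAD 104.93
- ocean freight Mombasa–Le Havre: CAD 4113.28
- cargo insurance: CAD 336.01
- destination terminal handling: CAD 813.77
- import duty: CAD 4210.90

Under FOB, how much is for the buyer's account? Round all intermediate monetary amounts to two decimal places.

FOB: the seller bears costs until goods are on board at the origin port; the buyer bears freight, insurance and all costs thereafter.
Seller's account: goods 109581.55 + inland to port 1210.57 + export clearance 305.77 + origin terminal 104.93 = 111202.82
Buyer's account: freight 4113.28 + insurance 336.01 + destination terminal 813.77 + duty 4210.90 = 9473.96

Buyer's account: CAD 9473.96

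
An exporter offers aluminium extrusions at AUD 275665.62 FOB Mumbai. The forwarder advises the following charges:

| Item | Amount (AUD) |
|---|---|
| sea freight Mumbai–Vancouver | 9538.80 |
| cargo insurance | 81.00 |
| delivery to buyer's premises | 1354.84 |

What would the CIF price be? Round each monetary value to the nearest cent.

Not relevant to the conversion: delivery — on the buyer under both terms; not part of either seller's price.
From FOB to CIF, the seller additionally bears: freight, insurance.
CIF price = 275665.62 + 9538.80 + 81.00 = 285285.42

CIF price: AUD 285285.42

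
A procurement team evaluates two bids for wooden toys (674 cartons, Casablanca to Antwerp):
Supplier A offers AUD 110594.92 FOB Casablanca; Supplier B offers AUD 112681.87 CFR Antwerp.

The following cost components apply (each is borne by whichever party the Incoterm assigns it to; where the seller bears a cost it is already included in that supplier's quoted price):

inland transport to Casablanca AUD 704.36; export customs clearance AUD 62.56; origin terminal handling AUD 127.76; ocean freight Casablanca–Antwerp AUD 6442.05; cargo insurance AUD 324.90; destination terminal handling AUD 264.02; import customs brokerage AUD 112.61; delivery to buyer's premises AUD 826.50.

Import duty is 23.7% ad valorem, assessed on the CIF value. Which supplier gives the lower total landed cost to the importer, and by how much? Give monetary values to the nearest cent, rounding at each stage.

Supplier A (FOB):
CIF value = FOB price + freight + insurance = 110594.92 + 6442.05 + 324.90 = 117361.87
Import duty = 117361.87 × 23.7% = 27814.76
Buyer bears (A): 6442.05 + 324.90 + 264.02 + 112.61 + 826.50 = 7970.08
Landed cost (A) = invoice 110594.92 + 7970.08 + duty 27814.76 = 146379.76
Supplier B (CFR):
CIF value = CFR price + insurance = 112681.87 + 324.90 = 113006.77
Import duty = 113006.77 × 23.7% = 26782.60
Buyer bears (B): 324.90 + 264.02 + 112.61 + 826.50 = 1528.03
Landed cost (B) = invoice 112681.87 + 1528.03 + duty 26782.60 = 140992.50
Difference = |146379.76 − 140992.50| = 5387.26

Supplier B is cheaper by AUD 5387.26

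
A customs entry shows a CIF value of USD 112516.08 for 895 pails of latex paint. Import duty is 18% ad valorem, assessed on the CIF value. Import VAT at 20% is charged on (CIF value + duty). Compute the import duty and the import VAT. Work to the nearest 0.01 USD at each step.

Import duty: USD 20252.89; import VAT: USD 26553.79

Import duty = 112516.08 × 18% = 20252.89
VAT base = CIF + duty = 112516.08 + 20252.89 = 132768.97
Import VAT = 132768.97 × 20% = 26553.79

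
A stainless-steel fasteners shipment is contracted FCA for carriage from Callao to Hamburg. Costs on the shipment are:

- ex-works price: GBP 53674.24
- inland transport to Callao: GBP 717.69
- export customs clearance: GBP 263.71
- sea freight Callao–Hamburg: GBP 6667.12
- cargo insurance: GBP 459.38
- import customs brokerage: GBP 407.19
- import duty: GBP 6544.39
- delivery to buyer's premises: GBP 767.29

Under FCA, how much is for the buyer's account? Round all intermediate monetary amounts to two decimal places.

FCA: the seller delivers export-cleared goods to the carrier; the buyer bears costs from that point.
Seller's account: goods 53674.24 + inland to port 717.69 + export clearance 263.71 = 54655.64
Buyer's account: freight 6667.12 + insurance 459.38 + brokerage 407.19 + duty 6544.39 + delivery 767.29 = 14845.37

Buyer's account: GBP 14845.37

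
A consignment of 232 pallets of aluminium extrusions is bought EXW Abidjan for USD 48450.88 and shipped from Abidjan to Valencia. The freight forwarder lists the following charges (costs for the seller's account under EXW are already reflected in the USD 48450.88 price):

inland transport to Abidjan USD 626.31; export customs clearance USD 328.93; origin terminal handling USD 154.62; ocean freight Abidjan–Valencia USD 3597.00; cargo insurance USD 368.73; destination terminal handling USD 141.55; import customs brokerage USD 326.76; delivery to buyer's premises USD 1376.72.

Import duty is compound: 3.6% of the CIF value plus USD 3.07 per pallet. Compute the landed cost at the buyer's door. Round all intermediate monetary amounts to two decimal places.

Total landed cost: USD 58010.69

EXW: the seller makes goods available at their premises; the buyer bears all onward costs.
CIF value = EXW price + inland to port + export clearance + origin terminal + freight + insurance = 48450.88 + 626.31 + 328.93 + 154.62 + 3597.00 + 368.73 = 53526.47
Ad valorem component: 53526.47 × 3.6% = 1926.95
Specific component: 232 × 3.07 = 712.24
Import duty = 1926.95 + 712.24 = 2639.19
Buyer bears: inland to port 626.31 + export clearance 328.93 + origin terminal 154.62 + freight 3597.00 + insurance 368.73 + destination terminal 141.55 + brokerage 326.76 + delivery 1376.72 + duty 2639.19 = 9559.81
Landed cost = invoice 48450.88 + 9559.81 = 58010.69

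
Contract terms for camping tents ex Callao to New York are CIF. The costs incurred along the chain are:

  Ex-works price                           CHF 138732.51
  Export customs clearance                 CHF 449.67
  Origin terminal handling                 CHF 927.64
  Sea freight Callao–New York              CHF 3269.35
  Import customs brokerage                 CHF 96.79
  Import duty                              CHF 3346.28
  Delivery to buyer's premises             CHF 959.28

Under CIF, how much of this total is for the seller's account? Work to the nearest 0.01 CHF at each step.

CIF: the seller pays costs through ocean freight and marine insurance to the destination port.
Seller's account: goods 138732.51 + export clearance 449.67 + origin terminal 927.64 + freight 3269.35 = 143379.17
Buyer's account: brokerage 96.79 + duty 3346.28 + delivery 959.28 = 4402.35

Seller's account: CHF 143379.17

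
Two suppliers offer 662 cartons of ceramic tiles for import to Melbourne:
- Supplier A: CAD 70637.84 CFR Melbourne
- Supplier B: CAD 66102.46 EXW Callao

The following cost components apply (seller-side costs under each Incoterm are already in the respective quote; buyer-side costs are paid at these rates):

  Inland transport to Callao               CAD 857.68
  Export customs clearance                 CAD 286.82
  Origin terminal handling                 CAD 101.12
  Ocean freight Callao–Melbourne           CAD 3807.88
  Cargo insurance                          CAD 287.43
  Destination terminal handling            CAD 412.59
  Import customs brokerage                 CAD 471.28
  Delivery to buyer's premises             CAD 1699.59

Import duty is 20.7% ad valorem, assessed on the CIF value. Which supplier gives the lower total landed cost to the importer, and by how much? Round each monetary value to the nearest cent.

Supplier A is cheaper by CAD 625.37

Supplier A (CFR):
CIF value = CFR price + insurance = 70637.84 + 287.43 = 70925.27
Import duty = 70925.27 × 20.7% = 14681.53
Buyer bears (A): 287.43 + 412.59 + 471.28 + 1699.59 = 2870.89
Landed cost (A) = invoice 70637.84 + 2870.89 + duty 14681.53 = 88190.26
Supplier B (EXW):
CIF value = EXW price + inland to port + export clearance + origin terminal + freight + insurance = 66102.46 + 857.68 + 286.82 + 101.12 + 3807.88 + 287.43 = 71443.39
Import duty = 71443.39 × 20.7% = 14788.78
Buyer bears (B): 857.68 + 286.82 + 101.12 + 3807.88 + 287.43 + 412.59 + 471.28 + 1699.59 = 7924.39
Landed cost (B) = invoice 66102.46 + 7924.39 + duty 14788.78 = 88815.63
Difference = |88190.26 − 88815.63| = 625.37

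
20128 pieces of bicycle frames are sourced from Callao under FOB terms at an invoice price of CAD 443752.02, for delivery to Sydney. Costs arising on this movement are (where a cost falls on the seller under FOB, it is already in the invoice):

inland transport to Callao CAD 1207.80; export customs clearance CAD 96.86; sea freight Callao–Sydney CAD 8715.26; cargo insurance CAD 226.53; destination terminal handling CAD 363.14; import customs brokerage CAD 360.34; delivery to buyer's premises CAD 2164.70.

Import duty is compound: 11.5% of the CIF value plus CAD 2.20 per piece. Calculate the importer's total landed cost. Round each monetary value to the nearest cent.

Total landed cost: CAD 551923.38

FOB: the seller bears costs until goods are on board at the origin port; the buyer bears freight, insurance and all costs thereafter.
Already in the invoice (seller's account under FOB): inland to port, export clearance — exclude.
CIF value = FOB price + freight + insurance = 443752.02 + 8715.26 + 226.53 = 452693.81
Ad valorem component: 452693.81 × 11.5% = 52059.79
Specific component: 20128 × 2.20 = 44281.60
Import duty = 52059.79 + 44281.60 = 96341.39
Buyer bears: freight 8715.26 + insurance 226.53 + destination terminal 363.14 + brokerage 360.34 + delivery 2164.70 + duty 96341.39 = 108171.36
Landed cost = invoice 443752.02 + 108171.36 = 551923.38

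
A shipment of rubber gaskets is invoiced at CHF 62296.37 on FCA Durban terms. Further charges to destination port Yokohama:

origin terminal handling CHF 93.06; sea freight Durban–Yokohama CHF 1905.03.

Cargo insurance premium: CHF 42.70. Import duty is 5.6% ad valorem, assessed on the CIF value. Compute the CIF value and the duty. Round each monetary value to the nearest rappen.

CIF value: CHF 64337.16; import duty: CHF 3602.88

CIF = FCA price + pre-shipment costs + freight + insurance
CIF = 62296.37 + 93.06 + 1905.03 + 42.70 = 64337.16
Import duty = 64337.16 × 5.6% = 3602.88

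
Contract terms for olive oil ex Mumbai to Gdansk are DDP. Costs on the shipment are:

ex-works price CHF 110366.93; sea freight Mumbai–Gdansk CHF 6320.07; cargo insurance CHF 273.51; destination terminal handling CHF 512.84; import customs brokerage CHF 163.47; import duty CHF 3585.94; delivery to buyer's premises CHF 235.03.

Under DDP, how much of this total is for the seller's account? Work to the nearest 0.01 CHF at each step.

Seller's account: CHF 121457.79

DDP: the seller bears all costs including import duty.
Seller's account: goods 110366.93 + freight 6320.07 + insurance 273.51 + destination terminal 512.84 + brokerage 163.47 + duty 3585.94 + delivery 235.03 = 121457.79
Buyer's account: 0.00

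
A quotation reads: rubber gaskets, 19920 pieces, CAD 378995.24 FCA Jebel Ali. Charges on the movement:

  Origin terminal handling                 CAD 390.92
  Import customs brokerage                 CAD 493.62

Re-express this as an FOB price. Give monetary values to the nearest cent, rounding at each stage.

FOB price: CAD 379386.16

Not relevant to the conversion: brokerage — on the buyer under both terms; not part of either seller's price.
From FCA to FOB, the seller additionally bears: origin terminal.
FOB price = 378995.24 + 390.92 = 379386.16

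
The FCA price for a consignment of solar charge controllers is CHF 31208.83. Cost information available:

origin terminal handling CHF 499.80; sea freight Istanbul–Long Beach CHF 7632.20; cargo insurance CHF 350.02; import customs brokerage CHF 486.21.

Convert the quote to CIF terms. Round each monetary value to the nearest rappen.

CIF price: CHF 39690.85

Not relevant to the conversion: brokerage — on the buyer under both terms; not part of either seller's price.
From FCA to CIF, the seller additionally bears: origin terminal, freight, insurance.
CIF price = 31208.83 + 499.80 + 7632.20 + 350.02 = 39690.85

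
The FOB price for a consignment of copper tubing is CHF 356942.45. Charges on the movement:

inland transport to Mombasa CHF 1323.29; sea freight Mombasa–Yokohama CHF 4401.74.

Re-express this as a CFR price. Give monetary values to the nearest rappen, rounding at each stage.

CFR price: CHF 361344.19

Not relevant to the conversion: inland to port — on the seller under both FOB and CFR; already in the FOB price and stays in the CFR price.
From FOB to CFR, the seller additionally bears: freight.
CFR price = 356942.45 + 4401.74 = 361344.19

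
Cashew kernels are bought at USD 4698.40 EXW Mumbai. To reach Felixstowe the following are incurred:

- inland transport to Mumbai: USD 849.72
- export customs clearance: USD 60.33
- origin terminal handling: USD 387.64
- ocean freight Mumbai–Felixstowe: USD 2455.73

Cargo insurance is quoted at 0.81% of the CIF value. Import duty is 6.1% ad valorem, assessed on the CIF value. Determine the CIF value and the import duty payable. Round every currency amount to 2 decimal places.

CIF value: USD 8520.84; import duty: USD 519.77

Let C be the CIF value. C = EXW price + pre-shipment costs + freight + 0.81% × C
C − 0.81% × C = 4698.40 + 849.72 + 60.33 + 387.64 + 2455.73
0.9919 × C = 8451.82
C = 8451.82 / 0.9919 = 8520.84
Insurance premium = 0.81% × 8520.84 = 69.02
Import duty = 8520.84 × 6.1% = 519.77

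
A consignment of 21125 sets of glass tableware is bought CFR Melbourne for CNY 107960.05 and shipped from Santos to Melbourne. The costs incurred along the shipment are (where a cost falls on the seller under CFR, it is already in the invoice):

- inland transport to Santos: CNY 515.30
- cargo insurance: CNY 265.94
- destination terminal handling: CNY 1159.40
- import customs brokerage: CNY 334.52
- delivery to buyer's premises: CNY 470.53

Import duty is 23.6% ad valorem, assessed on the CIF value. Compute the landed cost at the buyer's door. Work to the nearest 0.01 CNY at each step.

Total landed cost: CNY 135731.77

CFR: the seller pays costs through ocean freight to the destination port, but not insurance.
Already in the invoice (seller's account under CFR): inland to port — exclude.
CIF value = CFR price + insurance = 107960.05 + 265.94 = 108225.99
Import duty = 108225.99 × 23.6% = 25541.33
Buyer bears: insurance 265.94 + destination terminal 1159.40 + brokerage 334.52 + delivery 470.53 + duty 25541.33 = 27771.72
Landed cost = invoice 107960.05 + 27771.72 = 135731.77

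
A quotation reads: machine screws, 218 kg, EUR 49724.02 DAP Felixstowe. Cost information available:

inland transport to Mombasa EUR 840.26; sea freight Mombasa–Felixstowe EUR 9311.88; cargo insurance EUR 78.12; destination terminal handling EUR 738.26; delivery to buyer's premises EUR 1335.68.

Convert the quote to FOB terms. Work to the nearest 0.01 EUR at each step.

FOB price: EUR 38260.08

Not relevant to the conversion: inland to port — on the seller under both DAP and FOB; already in the DAP price and stays in the FOB price.
From DAP to FOB, the seller no longer bears: freight, insurance, destination terminal, delivery.
FOB price = 49724.02 − 9311.88 − 78.12 − 738.26 − 1335.68 = 38260.08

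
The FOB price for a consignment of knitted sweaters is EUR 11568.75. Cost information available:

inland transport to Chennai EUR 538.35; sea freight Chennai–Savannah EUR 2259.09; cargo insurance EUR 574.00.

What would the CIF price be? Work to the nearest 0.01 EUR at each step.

CIF price: EUR 14401.84

Not relevant to the conversion: inland to port — on the seller under both FOB and CIF; already in the FOB price and stays in the CIF price.
From FOB to CIF, the seller additionally bears: freight, insurance.
CIF price = 11568.75 + 2259.09 + 574.00 = 14401.84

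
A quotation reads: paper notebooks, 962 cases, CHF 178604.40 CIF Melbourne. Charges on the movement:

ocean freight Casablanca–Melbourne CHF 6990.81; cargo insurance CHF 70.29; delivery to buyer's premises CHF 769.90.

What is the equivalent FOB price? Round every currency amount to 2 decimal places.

FOB price: CHF 171543.30

Not relevant to the conversion: delivery — on the buyer under both terms; not part of either seller's price.
From CIF to FOB, the seller no longer bears: freight, insurance.
FOB price = 178604.40 − 6990.81 − 70.29 = 171543.30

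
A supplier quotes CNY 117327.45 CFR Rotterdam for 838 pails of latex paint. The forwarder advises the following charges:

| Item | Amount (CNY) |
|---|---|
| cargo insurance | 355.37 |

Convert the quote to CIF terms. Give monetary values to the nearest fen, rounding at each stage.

CIF price: CNY 117682.82

From CFR to CIF, the seller additionally bears: insurance.
CIF price = 117327.45 + 355.37 = 117682.82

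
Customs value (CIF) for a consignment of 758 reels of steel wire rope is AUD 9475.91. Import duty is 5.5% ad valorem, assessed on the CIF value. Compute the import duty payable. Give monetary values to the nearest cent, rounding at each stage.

Import duty: AUD 521.18

Import duty = 9475.91 × 5.5% = 521.18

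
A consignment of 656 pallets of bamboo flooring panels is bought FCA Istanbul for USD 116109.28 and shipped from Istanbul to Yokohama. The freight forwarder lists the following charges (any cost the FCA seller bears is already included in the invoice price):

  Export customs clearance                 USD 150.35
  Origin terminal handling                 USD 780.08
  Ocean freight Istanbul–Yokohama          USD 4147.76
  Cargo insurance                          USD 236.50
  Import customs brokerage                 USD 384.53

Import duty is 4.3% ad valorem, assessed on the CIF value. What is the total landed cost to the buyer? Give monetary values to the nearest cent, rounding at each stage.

FCA: the seller delivers export-cleared goods to the carrier; the buyer bears costs from that point.
Already in the invoice (seller's account under FCA): export clearance — exclude.
CIF value = FCA price + origin terminal + freight + insurance = 116109.28 + 780.08 + 4147.76 + 236.50 = 121273.62
Import duty = 121273.62 × 4.3% = 5214.77
Buyer bears: origin terminal 780.08 + freight 4147.76 + insurance 236.50 + brokerage 384.53 + duty 5214.77 = 10763.64
Landed cost = invoice 116109.28 + 10763.64 = 126872.92

Total landed cost: USD 126872.92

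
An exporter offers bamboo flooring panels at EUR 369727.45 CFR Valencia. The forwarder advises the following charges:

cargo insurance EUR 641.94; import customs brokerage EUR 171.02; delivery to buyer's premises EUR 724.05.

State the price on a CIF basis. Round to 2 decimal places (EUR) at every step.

Not relevant to the conversion: delivery, brokerage — on the buyer under both terms; not part of either seller's price.
From CFR to CIF, the seller additionally bears: insurance.
CIF price = 369727.45 + 641.94 = 370369.39

CIF price: EUR 370369.39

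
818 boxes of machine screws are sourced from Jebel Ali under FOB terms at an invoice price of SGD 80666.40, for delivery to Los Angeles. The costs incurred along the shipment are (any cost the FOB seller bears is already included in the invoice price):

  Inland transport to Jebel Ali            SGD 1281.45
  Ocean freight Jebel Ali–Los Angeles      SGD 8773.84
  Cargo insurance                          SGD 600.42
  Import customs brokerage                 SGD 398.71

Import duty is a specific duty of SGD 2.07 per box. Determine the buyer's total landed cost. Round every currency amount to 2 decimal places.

FOB: the seller bears costs until goods are on board at the origin port; the buyer bears freight, insurance and all costs thereafter.
Already in the invoice (seller's account under FOB): inland to port — exclude.
CIF value = FOB price + freight + insurance = 80666.40 + 8773.84 + 600.42 = 90040.66
Import duty = 818 × 2.07 = 1693.26
Buyer bears: freight 8773.84 + insurance 600.42 + brokerage 398.71 + duty 1693.26 = 11466.23
Landed cost = invoice 80666.40 + 11466.23 = 92132.63

Total landed cost: SGD 92132.63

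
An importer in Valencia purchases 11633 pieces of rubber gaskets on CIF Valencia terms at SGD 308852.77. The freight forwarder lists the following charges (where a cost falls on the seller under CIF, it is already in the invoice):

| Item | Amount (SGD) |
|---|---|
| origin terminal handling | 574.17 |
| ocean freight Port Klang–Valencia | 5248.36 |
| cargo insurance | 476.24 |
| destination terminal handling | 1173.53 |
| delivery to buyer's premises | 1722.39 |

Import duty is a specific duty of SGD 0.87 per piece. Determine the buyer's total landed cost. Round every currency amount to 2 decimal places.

Total landed cost: SGD 321869.40

CIF: the seller pays costs through ocean freight and marine insurance to the destination port.
Already in the invoice (seller's account under CIF): origin terminal, freight, insurance — exclude.
The CIF price already equals the CIF value: 308852.77
Import duty = 11633 × 0.87 = 10120.71
Buyer bears: destination terminal 1173.53 + delivery 1722.39 + duty 10120.71 = 13016.63
Landed cost = invoice 308852.77 + 13016.63 = 321869.40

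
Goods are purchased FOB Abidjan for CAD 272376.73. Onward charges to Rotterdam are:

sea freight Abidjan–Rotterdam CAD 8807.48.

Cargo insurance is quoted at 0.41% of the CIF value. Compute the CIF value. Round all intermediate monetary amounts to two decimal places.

CIF value: CAD 282341.81

Let C be the CIF value. C = FOB price + freight + 0.41% × C
C − 0.41% × C = 272376.73 + 8807.48
0.9959 × C = 281184.21
C = 281184.21 / 0.9959 = 282341.81
Insurance premium = 0.41% × 282341.81 = 1157.60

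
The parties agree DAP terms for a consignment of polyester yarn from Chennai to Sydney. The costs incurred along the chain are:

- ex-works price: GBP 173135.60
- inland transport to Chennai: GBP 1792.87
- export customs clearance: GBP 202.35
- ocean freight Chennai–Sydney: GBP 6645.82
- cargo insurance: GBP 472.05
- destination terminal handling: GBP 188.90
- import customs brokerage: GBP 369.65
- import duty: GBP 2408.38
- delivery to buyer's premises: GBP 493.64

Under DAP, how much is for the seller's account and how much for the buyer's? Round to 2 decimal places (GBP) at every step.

DAP: the seller bears all costs to the named destination except import duty and clearance.
Seller's account: goods 173135.60 + inland to port 1792.87 + export clearance 202.35 + freight 6645.82 + insurance 472.05 + destination terminal 188.90 + delivery 493.64 = 182931.23
Buyer's account: brokerage 369.65 + duty 2408.38 = 2778.03

Seller: GBP 182931.23; buyer: GBP 2778.03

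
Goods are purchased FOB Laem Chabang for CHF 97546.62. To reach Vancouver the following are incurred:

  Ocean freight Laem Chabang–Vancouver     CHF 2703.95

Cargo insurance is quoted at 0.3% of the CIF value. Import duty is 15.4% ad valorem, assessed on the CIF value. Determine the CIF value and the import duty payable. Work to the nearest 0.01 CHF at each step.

CIF value: CHF 100552.23; import duty: CHF 15485.04

Let C be the CIF value. C = FOB price + freight + 0.3% × C
C − 0.3% × C = 97546.62 + 2703.95
0.997 × C = 100250.57
C = 100250.57 / 0.997 = 100552.23
Insurance premium = 0.3% × 100552.23 = 301.66
Import duty = 100552.23 × 15.4% = 15485.04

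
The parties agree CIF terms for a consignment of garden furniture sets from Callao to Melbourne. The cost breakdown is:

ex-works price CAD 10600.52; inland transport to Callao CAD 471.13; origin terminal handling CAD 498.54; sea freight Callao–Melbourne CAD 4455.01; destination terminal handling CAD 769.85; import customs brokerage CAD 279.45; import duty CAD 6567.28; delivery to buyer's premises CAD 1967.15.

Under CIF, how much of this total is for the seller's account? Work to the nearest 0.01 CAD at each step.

Seller's account: CAD 16025.20

CIF: the seller pays costs through ocean freight and marine insurance to the destination port.
Seller's account: goods 10600.52 + inland to port 471.13 + origin terminal 498.54 + freight 4455.01 = 16025.20
Buyer's account: destination terminal 769.85 + brokerage 279.45 + duty 6567.28 + delivery 1967.15 = 9583.73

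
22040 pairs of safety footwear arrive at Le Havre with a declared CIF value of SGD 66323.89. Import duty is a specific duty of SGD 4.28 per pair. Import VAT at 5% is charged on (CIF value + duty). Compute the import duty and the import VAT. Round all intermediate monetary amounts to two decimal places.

Import duty: SGD 94331.20; import VAT: SGD 8032.75

Import duty = 22040 × 4.28 = 94331.20
VAT base = CIF + duty = 66323.89 + 94331.20 = 160655.09
Import VAT = 160655.09 × 5% = 8032.75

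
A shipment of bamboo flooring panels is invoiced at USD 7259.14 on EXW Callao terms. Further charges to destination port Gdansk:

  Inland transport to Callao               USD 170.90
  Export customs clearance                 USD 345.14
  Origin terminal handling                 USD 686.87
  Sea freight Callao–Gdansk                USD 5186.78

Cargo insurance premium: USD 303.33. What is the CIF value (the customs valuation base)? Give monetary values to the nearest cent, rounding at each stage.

CIF value: USD 13952.16

CIF = EXW price + pre-shipment costs + freight + insurance
CIF = 7259.14 + 170.90 + 345.14 + 686.87 + 5186.78 + 303.33 = 13952.16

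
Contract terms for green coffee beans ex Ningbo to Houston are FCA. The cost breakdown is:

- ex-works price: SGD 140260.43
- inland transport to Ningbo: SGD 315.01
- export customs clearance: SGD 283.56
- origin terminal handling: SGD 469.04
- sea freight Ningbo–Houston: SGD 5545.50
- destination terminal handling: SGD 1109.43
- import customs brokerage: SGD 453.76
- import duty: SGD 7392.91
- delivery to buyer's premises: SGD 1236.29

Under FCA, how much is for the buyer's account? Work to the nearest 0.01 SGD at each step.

Buyer's account: SGD 16206.93

FCA: the seller delivers export-cleared goods to the carrier; the buyer bears costs from that point.
Seller's account: goods 140260.43 + inland to port 315.01 + export clearance 283.56 = 140859.00
Buyer's account: origin terminal 469.04 + freight 5545.50 + destination terminal 1109.43 + brokerage 453.76 + duty 7392.91 + delivery 1236.29 = 16206.93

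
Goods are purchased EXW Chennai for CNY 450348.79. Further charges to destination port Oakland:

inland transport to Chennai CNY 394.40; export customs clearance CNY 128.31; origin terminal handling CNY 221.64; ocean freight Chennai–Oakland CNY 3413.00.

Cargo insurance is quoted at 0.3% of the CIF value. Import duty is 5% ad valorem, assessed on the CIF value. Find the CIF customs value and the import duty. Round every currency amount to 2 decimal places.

Let C be the CIF value. C = EXW price + pre-shipment costs + freight + 0.3% × C
C − 0.3% × C = 450348.79 + 394.40 + 128.31 + 221.64 + 3413.00
0.997 × C = 454506.14
C = 454506.14 / 0.997 = 455873.76
Insurance premium = 0.3% × 455873.76 = 1367.62
Import duty = 455873.76 × 5% = 22793.69

CIF value: CNY 455873.76; import duty: CNY 22793.69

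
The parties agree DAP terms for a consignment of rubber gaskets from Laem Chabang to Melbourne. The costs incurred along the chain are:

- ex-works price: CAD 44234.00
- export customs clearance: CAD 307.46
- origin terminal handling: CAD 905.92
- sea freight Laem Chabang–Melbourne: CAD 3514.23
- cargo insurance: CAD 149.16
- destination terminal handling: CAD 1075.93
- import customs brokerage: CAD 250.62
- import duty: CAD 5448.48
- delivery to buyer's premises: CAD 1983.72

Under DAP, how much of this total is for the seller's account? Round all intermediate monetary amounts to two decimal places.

DAP: the seller bears all costs to the named destination except import duty and clearance.
Seller's account: goods 44234.00 + export clearance 307.46 + origin terminal 905.92 + freight 3514.23 + insurance 149.16 + destination terminal 1075.93 + delivery 1983.72 = 52170.42
Buyer's account: brokerage 250.62 + duty 5448.48 = 5699.10

Seller's account: CAD 52170.42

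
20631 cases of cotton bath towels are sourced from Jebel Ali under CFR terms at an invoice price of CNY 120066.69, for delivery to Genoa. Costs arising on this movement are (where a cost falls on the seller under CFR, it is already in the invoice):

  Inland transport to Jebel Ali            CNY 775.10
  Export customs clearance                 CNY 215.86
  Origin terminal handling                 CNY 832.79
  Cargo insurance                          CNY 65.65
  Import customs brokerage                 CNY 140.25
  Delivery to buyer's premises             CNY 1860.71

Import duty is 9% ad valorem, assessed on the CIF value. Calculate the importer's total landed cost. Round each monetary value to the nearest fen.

CFR: the seller pays costs through ocean freight to the destination port, but not insurance.
Already in the invoice (seller's account under CFR): inland to port, export clearance, origin terminal — exclude.
CIF value = CFR price + insurance = 120066.69 + 65.65 = 120132.34
Import duty = 120132.34 × 9% = 10811.91
Buyer bears: insurance 65.65 + brokerage 140.25 + delivery 1860.71 + duty 10811.91 = 12878.52
Landed cost = invoice 120066.69 + 12878.52 = 132945.21

Total landed cost: CNY 132945.21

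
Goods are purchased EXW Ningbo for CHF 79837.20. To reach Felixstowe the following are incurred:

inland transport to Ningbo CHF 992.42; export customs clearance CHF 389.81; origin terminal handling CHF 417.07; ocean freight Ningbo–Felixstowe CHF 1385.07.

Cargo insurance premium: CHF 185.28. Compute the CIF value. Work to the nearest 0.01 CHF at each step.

CIF = EXW price + pre-shipment costs + freight + insurance
CIF = 79837.20 + 992.42 + 389.81 + 417.07 + 1385.07 + 185.28 = 83206.85

CIF value: CHF 83206.85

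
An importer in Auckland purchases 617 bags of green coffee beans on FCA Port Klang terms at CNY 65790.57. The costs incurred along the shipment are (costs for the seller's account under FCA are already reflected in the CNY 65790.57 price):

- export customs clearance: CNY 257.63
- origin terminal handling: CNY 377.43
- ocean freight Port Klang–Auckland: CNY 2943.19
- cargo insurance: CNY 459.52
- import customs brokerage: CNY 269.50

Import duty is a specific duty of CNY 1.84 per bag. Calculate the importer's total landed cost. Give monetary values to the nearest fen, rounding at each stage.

FCA: the seller delivers export-cleared goods to the carrier; the buyer bears costs from that point.
Already in the invoice (seller's account under FCA): export clearance — exclude.
CIF value = FCA price + origin terminal + freight + insurance = 65790.57 + 377.43 + 2943.19 + 459.52 = 69570.71
Import duty = 617 × 1.84 = 1135.28
Buyer bears: origin terminal 377.43 + freight 2943.19 + insurance 459.52 + brokerage 269.50 + duty 1135.28 = 5184.92
Landed cost = invoice 65790.57 + 5184.92 = 70975.49

Total landed cost: CNY 70975.49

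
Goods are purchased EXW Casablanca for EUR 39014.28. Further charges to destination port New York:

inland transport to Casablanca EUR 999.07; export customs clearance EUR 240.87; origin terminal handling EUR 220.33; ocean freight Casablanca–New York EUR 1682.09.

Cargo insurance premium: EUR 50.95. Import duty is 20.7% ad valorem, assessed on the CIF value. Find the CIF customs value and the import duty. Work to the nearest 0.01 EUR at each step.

CIF = EXW price + pre-shipment costs + freight + insurance
CIF = 39014.28 + 999.07 + 240.87 + 220.33 + 1682.09 + 50.95 = 42207.59
Import duty = 42207.59 × 20.7% = 8736.97

CIF value: EUR 42207.59; import duty: EUR 8736.97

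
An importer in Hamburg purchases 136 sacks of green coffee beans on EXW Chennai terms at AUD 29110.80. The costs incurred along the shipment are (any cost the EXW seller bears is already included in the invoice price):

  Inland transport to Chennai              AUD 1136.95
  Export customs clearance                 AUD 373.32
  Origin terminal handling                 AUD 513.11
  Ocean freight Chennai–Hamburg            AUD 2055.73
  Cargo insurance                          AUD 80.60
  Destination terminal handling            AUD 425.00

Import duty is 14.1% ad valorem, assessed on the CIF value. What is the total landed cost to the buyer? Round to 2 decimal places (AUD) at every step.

EXW: the seller makes goods available at their premises; the buyer bears all onward costs.
CIF value = EXW price + inland to port + export clearance + origin terminal + freight + insurance = 29110.80 + 1136.95 + 373.32 + 513.11 + 2055.73 + 80.60 = 33270.51
Import duty = 33270.51 × 14.1% = 4691.14
Buyer bears: inland to port 1136.95 + export clearance 373.32 + origin terminal 513.11 + freight 2055.73 + insurance 80.60 + destination terminal 425.00 + duty 4691.14 = 9275.85
Landed cost = invoice 29110.80 + 9275.85 = 38386.65

Total landed cost: AUD 38386.65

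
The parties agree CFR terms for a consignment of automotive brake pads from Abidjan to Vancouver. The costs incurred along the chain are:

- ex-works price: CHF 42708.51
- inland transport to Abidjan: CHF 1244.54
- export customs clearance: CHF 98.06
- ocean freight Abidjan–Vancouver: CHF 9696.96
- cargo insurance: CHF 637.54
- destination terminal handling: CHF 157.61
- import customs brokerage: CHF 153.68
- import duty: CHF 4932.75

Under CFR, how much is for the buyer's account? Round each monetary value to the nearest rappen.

Buyer's account: CHF 5881.58

CFR: the seller pays costs through ocean freight to the destination port, but not insurance.
Seller's account: goods 42708.51 + inland to port 1244.54 + export clearance 98.06 + freight 9696.96 = 53748.07
Buyer's account: insurance 637.54 + destination terminal 157.61 + brokerage 153.68 + duty 4932.75 = 5881.58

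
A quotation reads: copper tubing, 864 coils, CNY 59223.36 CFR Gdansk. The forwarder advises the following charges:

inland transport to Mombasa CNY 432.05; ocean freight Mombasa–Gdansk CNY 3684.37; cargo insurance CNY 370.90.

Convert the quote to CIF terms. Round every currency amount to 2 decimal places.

Not relevant to the conversion: freight, inland to port — on the seller under both CFR and CIF; already in the CFR price and stays in the CIF price.
From CFR to CIF, the seller additionally bears: insurance.
CIF price = 59223.36 + 370.90 = 59594.26

CIF price: CNY 59594.26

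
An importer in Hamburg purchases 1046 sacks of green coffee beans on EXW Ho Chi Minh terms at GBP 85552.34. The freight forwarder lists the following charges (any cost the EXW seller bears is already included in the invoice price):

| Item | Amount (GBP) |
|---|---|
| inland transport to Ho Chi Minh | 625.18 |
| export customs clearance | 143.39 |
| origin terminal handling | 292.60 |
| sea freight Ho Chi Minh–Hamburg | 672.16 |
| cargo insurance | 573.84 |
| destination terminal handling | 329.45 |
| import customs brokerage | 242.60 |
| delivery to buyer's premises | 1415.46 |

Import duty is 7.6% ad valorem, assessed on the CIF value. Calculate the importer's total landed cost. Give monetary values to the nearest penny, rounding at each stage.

Total landed cost: GBP 96524.34

EXW: the seller makes goods available at their premises; the buyer bears all onward costs.
CIF value = EXW price + inland to port + export clearance + origin terminal + freight + insurance = 85552.34 + 625.18 + 143.39 + 292.60 + 672.16 + 573.84 = 87859.51
Import duty = 87859.51 × 7.6% = 6677.32
Buyer bears: inland to port 625.18 + export clearance 143.39 + origin terminal 292.60 + freight 672.16 + insurance 573.84 + destination terminal 329.45 + brokerage 242.60 + delivery 1415.46 + duty 6677.32 = 10972.00
Landed cost = invoice 85552.34 + 10972.00 = 96524.34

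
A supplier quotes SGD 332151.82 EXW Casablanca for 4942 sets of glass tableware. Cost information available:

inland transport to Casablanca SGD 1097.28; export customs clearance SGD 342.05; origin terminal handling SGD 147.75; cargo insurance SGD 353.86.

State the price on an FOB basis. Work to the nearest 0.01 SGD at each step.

FOB price: SGD 333738.90

Not relevant to the conversion: insurance — on the buyer under both terms; not part of either seller's price.
From EXW to FOB, the seller additionally bears: inland to port, export clearance, origin terminal.
FOB price = 332151.82 + 1097.28 + 342.05 + 147.75 = 333738.90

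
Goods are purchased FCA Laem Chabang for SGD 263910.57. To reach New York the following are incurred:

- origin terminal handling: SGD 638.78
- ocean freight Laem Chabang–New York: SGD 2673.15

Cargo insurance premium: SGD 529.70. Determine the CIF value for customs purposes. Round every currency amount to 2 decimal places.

CIF = FCA price + pre-shipment costs + freight + insurance
CIF = 263910.57 + 638.78 + 2673.15 + 529.70 = 267752.20

CIF value: SGD 267752.20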